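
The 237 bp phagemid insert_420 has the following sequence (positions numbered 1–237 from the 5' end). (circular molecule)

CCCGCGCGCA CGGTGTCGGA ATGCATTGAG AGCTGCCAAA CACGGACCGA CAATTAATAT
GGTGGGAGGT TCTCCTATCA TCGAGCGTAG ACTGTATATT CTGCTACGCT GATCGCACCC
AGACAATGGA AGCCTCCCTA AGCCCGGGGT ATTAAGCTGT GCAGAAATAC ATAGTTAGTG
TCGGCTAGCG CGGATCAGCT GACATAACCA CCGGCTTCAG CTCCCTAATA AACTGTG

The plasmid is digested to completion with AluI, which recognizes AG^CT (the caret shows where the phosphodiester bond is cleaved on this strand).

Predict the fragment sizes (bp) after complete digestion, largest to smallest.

124, 49, 42, 22 bp

AluI sites (AGCT) start at positions 31, 155, 197, 219.
AluI cuts after base 2 of each site, so after positions 32, 156, 198, 220.
Circular molecule, 4 cuts → 4 fragments:
  33–156 → 124 bp
  157–198 → 42 bp
  199–220 → 22 bp
  221–237 then 1–32 → 17 + 32 = 49 bp
Sorted largest to smallest: 124, 49, 42, 22 bp.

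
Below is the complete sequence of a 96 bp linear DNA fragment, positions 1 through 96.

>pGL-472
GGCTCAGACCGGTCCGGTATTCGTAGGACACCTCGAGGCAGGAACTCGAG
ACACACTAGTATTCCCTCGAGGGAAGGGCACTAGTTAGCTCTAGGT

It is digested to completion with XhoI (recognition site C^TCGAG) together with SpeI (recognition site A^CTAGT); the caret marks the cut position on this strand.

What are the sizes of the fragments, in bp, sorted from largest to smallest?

32, 16, 14, 13, 11, 10 bp

XhoI sites (CTCGAG) start at positions 32, 45, 66.
XhoI cuts after the first base of each site, so after positions 32, 45, 66.
SpeI sites (ACTAGT) start at positions 55, 80.
SpeI cuts after the first base of each site, so after positions 55, 80.
Combined cut positions: 32, 45, 55, 66, 80.
Linear molecule, 5 cuts → 6 fragments:
  1–32 → 32 bp
  33–45 → 13 bp
  46–55 → 10 bp
  56–66 → 11 bp
  67–80 → 14 bp
  81–96 → 16 bp
Sorted largest to smallest: 32, 16, 14, 13, 11, 10 bp.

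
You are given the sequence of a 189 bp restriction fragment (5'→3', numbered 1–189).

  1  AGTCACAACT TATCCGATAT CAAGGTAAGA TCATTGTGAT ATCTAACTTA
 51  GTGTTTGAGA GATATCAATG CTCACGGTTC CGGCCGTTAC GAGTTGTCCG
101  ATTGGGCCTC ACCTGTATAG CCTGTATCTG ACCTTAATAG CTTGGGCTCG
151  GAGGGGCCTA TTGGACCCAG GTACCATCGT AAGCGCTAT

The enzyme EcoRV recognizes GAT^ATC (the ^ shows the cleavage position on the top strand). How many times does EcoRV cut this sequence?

GATATC occurs starting at positions 16, 38, 61.
EcoRV cuts at 3 sites.

3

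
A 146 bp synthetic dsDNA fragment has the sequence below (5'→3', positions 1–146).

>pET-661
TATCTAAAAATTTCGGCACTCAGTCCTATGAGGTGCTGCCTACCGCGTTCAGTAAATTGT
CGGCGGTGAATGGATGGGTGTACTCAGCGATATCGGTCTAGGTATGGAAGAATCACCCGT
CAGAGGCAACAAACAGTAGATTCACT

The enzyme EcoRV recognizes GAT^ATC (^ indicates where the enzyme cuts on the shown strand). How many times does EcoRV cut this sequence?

1

GATATC occurs starting at position 89.
EcoRV cuts at 1 site.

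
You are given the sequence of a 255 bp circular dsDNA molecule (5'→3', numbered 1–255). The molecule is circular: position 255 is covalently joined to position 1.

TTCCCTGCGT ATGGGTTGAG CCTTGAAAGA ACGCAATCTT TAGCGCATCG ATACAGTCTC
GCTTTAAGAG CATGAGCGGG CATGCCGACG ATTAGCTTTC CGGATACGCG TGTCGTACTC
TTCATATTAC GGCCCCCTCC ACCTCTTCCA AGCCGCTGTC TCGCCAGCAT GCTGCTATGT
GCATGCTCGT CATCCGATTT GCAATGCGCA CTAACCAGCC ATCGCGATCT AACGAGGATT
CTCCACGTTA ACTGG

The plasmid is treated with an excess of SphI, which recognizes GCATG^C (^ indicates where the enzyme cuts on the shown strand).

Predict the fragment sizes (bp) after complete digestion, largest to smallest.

SphI sites (GCATGC) start at positions 80, 167, 181.
SphI cuts after base 5 of each site (before the last base), so after positions 84, 171, 185.
Circular molecule, 3 cuts → 3 fragments:
  85–171 → 87 bp
  172–185 → 14 bp
  186–255 then 1–84 → 70 + 84 = 154 bp
Sorted largest to smallest: 154, 87, 14 bp.

154, 87, 14 bp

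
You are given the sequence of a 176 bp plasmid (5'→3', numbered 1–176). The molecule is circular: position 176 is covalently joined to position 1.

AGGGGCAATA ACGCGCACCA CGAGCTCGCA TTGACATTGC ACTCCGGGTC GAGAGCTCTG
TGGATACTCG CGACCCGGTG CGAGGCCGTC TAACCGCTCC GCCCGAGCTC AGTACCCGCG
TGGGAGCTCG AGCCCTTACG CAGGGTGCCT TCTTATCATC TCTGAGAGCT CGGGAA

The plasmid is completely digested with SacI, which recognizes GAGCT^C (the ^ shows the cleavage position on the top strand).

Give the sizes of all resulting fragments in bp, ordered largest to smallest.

52, 42, 32, 31, 19 bp

SacI sites (GAGCTC) start at positions 22, 53, 105, 124, 166.
SacI cuts after base 5 of each site (before the last base), so after positions 26, 57, 109, 128, 170.
Circular molecule, 5 cuts → 5 fragments:
  27–57 → 31 bp
  58–109 → 52 bp
  110–128 → 19 bp
  129–170 → 42 bp
  171–176 then 1–26 → 6 + 26 = 32 bp
Sorted largest to smallest: 52, 42, 32, 31, 19 bp.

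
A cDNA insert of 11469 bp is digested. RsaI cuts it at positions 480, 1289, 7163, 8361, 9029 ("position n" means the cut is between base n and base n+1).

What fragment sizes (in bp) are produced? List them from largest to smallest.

5874, 2440, 1198, 809, 668, 480 bp

Linear molecule, 5 cuts → 6 fragments:
  480 − 0 = 480 bp
  1289 − 480 = 809 bp
  7163 − 1289 = 5874 bp
  8361 − 7163 = 1198 bp
  9029 − 8361 = 668 bp
  11469 − 9029 = 2440 bp
Sorted largest to smallest: 5874, 2440, 1198, 809, 668, 480 bp.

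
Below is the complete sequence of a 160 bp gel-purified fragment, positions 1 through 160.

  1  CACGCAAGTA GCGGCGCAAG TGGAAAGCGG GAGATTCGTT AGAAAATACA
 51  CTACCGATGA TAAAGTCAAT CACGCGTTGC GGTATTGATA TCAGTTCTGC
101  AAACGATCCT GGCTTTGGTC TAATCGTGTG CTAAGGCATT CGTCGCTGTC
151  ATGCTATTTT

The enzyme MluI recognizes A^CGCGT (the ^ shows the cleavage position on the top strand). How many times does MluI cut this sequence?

ACGCGT occurs starting at position 72.
MluI cuts at 1 site.

1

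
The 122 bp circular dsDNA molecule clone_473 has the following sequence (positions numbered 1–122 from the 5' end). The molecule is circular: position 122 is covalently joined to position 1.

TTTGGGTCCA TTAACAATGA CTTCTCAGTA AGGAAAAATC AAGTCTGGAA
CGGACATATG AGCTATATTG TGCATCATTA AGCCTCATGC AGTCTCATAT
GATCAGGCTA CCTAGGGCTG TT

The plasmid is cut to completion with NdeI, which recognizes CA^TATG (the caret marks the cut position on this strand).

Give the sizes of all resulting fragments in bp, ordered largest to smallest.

81, 41 bp

NdeI sites (CATATG) start at positions 55, 96.
NdeI cuts after base 2 of each site, so after positions 56, 97.
Circular molecule, 2 cuts → 2 fragments:
  57–97 → 41 bp
  98–122 then 1–56 → 25 + 56 = 81 bp
Sorted largest to smallest: 81, 41 bp.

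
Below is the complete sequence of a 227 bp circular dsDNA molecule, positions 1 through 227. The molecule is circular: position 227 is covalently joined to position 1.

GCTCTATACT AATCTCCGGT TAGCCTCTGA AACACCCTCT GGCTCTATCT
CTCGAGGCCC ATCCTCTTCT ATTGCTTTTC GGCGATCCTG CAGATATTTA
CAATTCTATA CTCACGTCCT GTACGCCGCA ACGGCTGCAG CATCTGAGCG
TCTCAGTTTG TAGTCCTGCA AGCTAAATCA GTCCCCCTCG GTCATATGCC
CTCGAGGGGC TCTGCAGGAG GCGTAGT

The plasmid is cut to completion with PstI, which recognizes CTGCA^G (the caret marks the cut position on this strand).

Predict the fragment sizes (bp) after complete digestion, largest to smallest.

103, 77, 47 bp

PstI sites (CTGCAG) start at positions 88, 135, 212.
PstI cuts after base 5 of each site (before the last base), so after positions 92, 139, 216.
Circular molecule, 3 cuts → 3 fragments:
  93–139 → 47 bp
  140–216 → 77 bp
  217–227 then 1–92 → 11 + 92 = 103 bp
Sorted largest to smallest: 103, 77, 47 bp.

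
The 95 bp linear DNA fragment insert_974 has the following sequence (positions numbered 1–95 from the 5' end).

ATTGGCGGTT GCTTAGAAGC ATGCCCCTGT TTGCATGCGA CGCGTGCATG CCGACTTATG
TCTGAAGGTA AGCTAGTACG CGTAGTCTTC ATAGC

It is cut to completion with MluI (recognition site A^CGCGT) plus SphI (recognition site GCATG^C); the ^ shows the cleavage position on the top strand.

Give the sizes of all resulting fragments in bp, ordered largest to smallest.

MluI sites (ACGCGT) start at positions 40, 78.
MluI cuts after the first base of each site, so after positions 40, 78.
SphI sites (GCATGC) start at positions 19, 33, 46.
SphI cuts after base 5 of each site (before the last base), so after positions 23, 37, 50.
Combined cut positions: 23, 37, 40, 50, 78.
Linear molecule, 5 cuts → 6 fragments:
  1–23 → 23 bp
  24–37 → 14 bp
  38–40 → 3 bp
  41–50 → 10 bp
  51–78 → 28 bp
  79–95 → 17 bp
Sorted largest to smallest: 28, 23, 17, 14, 10, 3 bp.

28, 23, 17, 14, 10, 3 bp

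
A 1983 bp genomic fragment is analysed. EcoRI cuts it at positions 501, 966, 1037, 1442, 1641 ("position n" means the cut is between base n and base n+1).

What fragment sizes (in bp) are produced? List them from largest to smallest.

501, 465, 405, 342, 199, 71 bp

Linear molecule, 5 cuts → 6 fragments:
  501 − 0 = 501 bp
  966 − 501 = 465 bp
  1037 − 966 = 71 bp
  1442 − 1037 = 405 bp
  1641 − 1442 = 199 bp
  1983 − 1641 = 342 bp
Sorted largest to smallest: 501, 465, 405, 342, 199, 71 bp.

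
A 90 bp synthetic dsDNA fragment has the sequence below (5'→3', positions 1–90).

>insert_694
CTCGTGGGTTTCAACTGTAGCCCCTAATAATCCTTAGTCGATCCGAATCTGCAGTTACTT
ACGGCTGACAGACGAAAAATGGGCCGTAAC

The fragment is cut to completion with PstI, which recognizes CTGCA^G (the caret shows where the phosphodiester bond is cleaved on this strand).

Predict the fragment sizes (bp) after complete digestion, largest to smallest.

The PstI site (CTGCAG) starts at position 49.
PstI cuts after base 5 of each site (before the last base), so after position 53.
Linear molecule, 1 cut → 2 fragments:
  1–53 → 53 bp
  54–90 → 37 bp
Sorted largest to smallest: 53, 37 bp.

53, 37 bp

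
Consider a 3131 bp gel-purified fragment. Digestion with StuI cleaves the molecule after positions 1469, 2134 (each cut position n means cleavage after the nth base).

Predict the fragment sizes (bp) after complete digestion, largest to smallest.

Linear molecule, 2 cuts → 3 fragments:
  1469 − 0 = 1469 bp
  2134 − 1469 = 665 bp
  3131 − 2134 = 997 bp
Sorted largest to smallest: 1469, 997, 665 bp.

1469, 997, 665 bp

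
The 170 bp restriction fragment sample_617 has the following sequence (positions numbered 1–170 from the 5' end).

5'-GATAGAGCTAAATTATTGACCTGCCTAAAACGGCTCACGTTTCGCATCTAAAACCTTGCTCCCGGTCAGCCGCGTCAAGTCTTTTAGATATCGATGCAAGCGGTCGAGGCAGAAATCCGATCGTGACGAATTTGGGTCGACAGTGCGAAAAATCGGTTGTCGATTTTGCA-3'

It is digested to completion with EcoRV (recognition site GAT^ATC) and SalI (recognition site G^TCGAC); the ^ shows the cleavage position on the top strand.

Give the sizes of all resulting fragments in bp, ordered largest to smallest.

The EcoRV site (GATATC) starts at position 87.
EcoRV cuts after base 3 of each site, so after position 89.
The SalI site (GTCGAC) starts at position 136.
SalI cuts after the first base of each site, so after position 136.
Combined cut positions: 89, 136.
Linear molecule, 2 cuts → 3 fragments:
  1–89 → 89 bp
  90–136 → 47 bp
  137–170 → 34 bp
Sorted largest to smallest: 89, 47, 34 bp.

89, 47, 34 bp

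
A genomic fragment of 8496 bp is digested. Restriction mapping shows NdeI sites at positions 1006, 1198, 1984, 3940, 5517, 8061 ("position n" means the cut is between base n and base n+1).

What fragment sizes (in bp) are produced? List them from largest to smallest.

2544, 1956, 1577, 1006, 786, 435, 192 bp

Linear molecule, 6 cuts → 7 fragments:
  1006 − 0 = 1006 bp
  1198 − 1006 = 192 bp
  1984 − 1198 = 786 bp
  3940 − 1984 = 1956 bp
  5517 − 3940 = 1577 bp
  8061 − 5517 = 2544 bp
  8496 − 8061 = 435 bp
Sorted largest to smallest: 2544, 1956, 1577, 1006, 786, 435, 192 bp.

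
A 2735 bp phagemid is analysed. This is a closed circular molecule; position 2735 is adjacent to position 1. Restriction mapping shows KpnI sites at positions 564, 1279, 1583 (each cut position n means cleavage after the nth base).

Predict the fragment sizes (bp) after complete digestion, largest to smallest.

Circular molecule, 3 cuts → 3 fragments:
  1279 − 564 = 715 bp
  1583 − 1279 = 304 bp
  wrap: 2735 − 1583 + 564 = 1716 bp
Sorted largest to smallest: 1716, 715, 304 bp.

1716, 715, 304 bp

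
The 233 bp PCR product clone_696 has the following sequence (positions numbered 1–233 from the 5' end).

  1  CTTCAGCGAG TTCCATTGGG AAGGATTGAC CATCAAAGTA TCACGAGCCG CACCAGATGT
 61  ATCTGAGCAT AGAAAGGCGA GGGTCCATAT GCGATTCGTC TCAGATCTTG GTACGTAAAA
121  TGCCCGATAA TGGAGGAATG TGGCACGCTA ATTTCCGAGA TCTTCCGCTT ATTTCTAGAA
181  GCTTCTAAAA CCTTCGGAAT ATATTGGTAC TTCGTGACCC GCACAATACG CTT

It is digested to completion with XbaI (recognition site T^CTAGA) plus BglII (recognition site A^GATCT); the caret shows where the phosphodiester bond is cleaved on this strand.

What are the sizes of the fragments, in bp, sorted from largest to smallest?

The XbaI site (TCTAGA) starts at position 174.
XbaI cuts after the first base of each site, so after position 174.
BglII sites (AGATCT) start at positions 103, 158.
BglII cuts after the first base of each site, so after positions 103, 158.
Combined cut positions: 103, 158, 174.
Linear molecule, 3 cuts → 4 fragments:
  1–103 → 103 bp
  104–158 → 55 bp
  159–174 → 16 bp
  175–233 → 59 bp
Sorted largest to smallest: 103, 59, 55, 16 bp.

103, 59, 55, 16 bp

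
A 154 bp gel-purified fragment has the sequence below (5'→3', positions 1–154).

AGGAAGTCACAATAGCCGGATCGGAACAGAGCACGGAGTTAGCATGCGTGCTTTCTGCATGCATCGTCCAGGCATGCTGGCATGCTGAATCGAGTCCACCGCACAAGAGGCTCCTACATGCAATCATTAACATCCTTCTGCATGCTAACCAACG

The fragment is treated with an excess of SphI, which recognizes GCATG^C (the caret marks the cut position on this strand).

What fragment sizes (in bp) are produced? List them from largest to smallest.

SphI sites (GCATGC) start at positions 42, 57, 72, 80, 140.
SphI cuts after base 5 of each site (before the last base), so after positions 46, 61, 76, 84, 144.
Linear molecule, 5 cuts → 6 fragments:
  1–46 → 46 bp
  47–61 → 15 bp
  62–76 → 15 bp
  77–84 → 8 bp
  85–144 → 60 bp
  145–154 → 10 bp
Sorted largest to smallest: 60, 46, 15, 15, 10, 8 bp.

60, 46, 15, 15, 10, 8 bp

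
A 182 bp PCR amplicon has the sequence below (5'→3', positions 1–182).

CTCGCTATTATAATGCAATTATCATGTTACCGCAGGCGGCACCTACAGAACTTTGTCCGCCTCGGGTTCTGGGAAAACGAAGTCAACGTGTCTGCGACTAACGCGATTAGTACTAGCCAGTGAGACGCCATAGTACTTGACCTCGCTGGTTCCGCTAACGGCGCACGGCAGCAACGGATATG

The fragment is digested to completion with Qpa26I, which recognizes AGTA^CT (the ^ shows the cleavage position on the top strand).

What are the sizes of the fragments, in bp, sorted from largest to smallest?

112, 47, 23 bp

Qpa26I sites (AGTACT) start at positions 109, 132.
Qpa26I cuts after base 4 of each site, so after positions 112, 135.
Linear molecule, 2 cuts → 3 fragments:
  1–112 → 112 bp
  113–135 → 23 bp
  136–182 → 47 bp
Sorted largest to smallest: 112, 47, 23 bp.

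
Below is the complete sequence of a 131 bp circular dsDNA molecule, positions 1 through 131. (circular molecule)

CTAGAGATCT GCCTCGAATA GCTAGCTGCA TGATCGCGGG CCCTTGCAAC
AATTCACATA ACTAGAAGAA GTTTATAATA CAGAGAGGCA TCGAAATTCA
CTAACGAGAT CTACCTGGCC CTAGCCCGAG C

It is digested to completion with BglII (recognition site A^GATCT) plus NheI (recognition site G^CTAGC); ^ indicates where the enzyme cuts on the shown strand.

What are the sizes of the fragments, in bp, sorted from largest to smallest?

86, 29, 16 bp

BglII sites (AGATCT) start at positions 5, 107.
BglII cuts after the first base of each site, so after positions 5, 107.
The NheI site (GCTAGC) starts at position 21.
NheI cuts after the first base of each site, so after position 21.
Combined cut positions: 5, 21, 107.
Circular molecule, 3 cuts → 3 fragments:
  6–21 → 16 bp
  22–107 → 86 bp
  108–131 then 1–5 → 24 + 5 = 29 bp
Sorted largest to smallest: 86, 29, 16 bp.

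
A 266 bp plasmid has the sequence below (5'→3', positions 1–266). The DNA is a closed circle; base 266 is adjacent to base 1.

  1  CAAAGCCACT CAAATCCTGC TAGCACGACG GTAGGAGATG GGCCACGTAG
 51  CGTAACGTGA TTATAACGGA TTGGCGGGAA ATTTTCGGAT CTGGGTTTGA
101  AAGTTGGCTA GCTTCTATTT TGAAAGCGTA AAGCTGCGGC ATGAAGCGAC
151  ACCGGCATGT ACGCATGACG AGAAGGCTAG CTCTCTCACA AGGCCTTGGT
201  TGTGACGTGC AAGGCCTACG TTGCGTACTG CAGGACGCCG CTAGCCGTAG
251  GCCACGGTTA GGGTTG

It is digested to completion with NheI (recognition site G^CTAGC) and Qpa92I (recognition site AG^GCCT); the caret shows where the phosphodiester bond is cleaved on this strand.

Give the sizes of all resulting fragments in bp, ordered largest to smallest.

NheI sites (GCTAGC) start at positions 19, 107, 176, 240.
NheI cuts after the first base of each site, so after positions 19, 107, 176, 240.
Qpa92I sites (AGGCCT) start at positions 191, 212.
Qpa92I cuts after base 2 of each site, so after positions 192, 213.
Combined cut positions: 19, 107, 176, 192, 213, 240.
Circular molecule, 6 cuts → 6 fragments:
  20–107 → 88 bp
  108–176 → 69 bp
  177–192 → 16 bp
  193–213 → 21 bp
  214–240 → 27 bp
  241–266 then 1–19 → 26 + 19 = 45 bp
Sorted largest to smallest: 88, 69, 45, 27, 21, 16 bp.

88, 69, 45, 27, 21, 16 bp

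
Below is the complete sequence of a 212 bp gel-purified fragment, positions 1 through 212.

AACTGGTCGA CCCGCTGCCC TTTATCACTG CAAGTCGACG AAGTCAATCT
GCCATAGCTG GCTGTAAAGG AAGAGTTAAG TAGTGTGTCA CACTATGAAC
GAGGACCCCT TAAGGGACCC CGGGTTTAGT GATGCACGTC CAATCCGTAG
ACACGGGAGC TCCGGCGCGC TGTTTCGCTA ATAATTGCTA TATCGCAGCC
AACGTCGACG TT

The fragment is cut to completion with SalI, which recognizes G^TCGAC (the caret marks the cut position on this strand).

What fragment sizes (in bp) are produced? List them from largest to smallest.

SalI sites (GTCGAC) start at positions 6, 34, 204.
SalI cuts after the first base of each site, so after positions 6, 34, 204.
Linear molecule, 3 cuts → 4 fragments:
  1–6 → 6 bp
  7–34 → 28 bp
  35–204 → 170 bp
  205–212 → 8 bp
Sorted largest to smallest: 170, 28, 8, 6 bp.

170, 28, 8, 6 bp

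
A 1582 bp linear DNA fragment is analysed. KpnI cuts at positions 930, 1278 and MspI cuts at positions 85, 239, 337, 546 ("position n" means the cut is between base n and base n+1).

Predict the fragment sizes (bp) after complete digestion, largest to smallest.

384, 348, 304, 209, 154, 98, 85 bp

Combined cut positions (sorted): 85, 239, 337, 546, 930, 1278.
Linear molecule, 6 cuts → 7 fragments:
  85 − 0 = 85 bp
  239 − 85 = 154 bp
  337 − 239 = 98 bp
  546 − 337 = 209 bp
  930 − 546 = 384 bp
  1278 − 930 = 348 bp
  1582 − 1278 = 304 bp
Sorted largest to smallest: 384, 348, 304, 209, 154, 98, 85 bp.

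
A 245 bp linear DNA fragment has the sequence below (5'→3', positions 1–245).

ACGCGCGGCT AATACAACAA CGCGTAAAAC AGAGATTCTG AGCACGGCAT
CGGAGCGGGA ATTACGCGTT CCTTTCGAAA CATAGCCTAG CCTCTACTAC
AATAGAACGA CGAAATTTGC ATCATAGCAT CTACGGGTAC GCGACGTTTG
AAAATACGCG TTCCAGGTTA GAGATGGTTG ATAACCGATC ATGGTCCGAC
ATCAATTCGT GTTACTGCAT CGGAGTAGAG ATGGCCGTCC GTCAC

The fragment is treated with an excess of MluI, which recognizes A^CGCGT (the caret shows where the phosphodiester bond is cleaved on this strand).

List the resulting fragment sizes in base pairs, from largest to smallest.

MluI sites (ACGCGT) start at positions 20, 64, 156.
MluI cuts after the first base of each site, so after positions 20, 64, 156.
Linear molecule, 3 cuts → 4 fragments:
  1–20 → 20 bp
  21–64 → 44 bp
  65–156 → 92 bp
  157–245 → 89 bp
Sorted largest to smallest: 92, 89, 44, 20 bp.

92, 89, 44, 20 bp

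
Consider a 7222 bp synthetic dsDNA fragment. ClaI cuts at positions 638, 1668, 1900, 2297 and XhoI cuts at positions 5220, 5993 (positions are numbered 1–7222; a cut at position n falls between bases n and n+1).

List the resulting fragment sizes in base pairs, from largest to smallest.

2923, 1229, 1030, 773, 638, 397, 232 bp

Combined cut positions (sorted): 638, 1668, 1900, 2297, 5220, 5993.
Linear molecule, 6 cuts → 7 fragments:
  638 − 0 = 638 bp
  1668 − 638 = 1030 bp
  1900 − 1668 = 232 bp
  2297 − 1900 = 397 bp
  5220 − 2297 = 2923 bp
  5993 − 5220 = 773 bp
  7222 − 5993 = 1229 bp
Sorted largest to smallest: 2923, 1229, 1030, 773, 638, 397, 232 bp.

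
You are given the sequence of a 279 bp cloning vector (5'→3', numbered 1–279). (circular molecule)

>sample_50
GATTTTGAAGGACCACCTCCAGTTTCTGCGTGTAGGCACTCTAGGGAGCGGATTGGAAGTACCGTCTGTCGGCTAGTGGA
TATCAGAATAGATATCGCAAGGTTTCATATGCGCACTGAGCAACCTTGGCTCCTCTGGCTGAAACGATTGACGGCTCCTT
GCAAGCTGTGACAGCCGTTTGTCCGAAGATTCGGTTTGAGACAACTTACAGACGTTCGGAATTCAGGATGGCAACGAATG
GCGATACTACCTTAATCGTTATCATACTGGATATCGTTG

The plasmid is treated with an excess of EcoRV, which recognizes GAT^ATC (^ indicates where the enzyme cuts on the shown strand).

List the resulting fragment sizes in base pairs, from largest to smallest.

179, 88, 12 bp

EcoRV sites (GATATC) start at positions 79, 91, 270.
EcoRV cuts after base 3 of each site, so after positions 81, 93, 272.
Circular molecule, 3 cuts → 3 fragments:
  82–93 → 12 bp
  94–272 → 179 bp
  273–279 then 1–81 → 7 + 81 = 88 bp
Sorted largest to smallest: 179, 88, 12 bp.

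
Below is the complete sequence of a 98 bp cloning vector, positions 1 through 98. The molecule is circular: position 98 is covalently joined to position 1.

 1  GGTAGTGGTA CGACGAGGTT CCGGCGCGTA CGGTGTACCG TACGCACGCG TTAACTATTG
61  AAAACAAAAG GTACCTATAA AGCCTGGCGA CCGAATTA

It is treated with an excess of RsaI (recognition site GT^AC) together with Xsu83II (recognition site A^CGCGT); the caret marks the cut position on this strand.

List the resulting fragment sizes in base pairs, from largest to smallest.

RsaI sites (GTAC) start at positions 8, 28, 35, 40, 71.
RsaI cuts after base 2 of each site, so after positions 9, 29, 36, 41, 72.
The Xsu83II site (ACGCGT) starts at position 46.
Xsu83II cuts after the first base of each site, so after position 46.
Combined cut positions: 9, 29, 36, 41, 46, 72.
Circular molecule, 6 cuts → 6 fragments:
  10–29 → 20 bp
  30–36 → 7 bp
  37–41 → 5 bp
  42–46 → 5 bp
  47–72 → 26 bp
  73–98 then 1–9 → 26 + 9 = 35 bp
Sorted largest to smallest: 35, 26, 20, 7, 5, 5 bp.

35, 26, 20, 7, 5, 5 bp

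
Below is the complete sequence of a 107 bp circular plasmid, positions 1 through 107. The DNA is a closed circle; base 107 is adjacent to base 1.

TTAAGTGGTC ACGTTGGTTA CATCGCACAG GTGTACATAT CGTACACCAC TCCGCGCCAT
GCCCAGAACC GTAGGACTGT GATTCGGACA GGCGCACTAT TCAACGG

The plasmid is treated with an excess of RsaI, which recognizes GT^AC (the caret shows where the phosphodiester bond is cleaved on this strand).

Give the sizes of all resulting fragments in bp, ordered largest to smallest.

RsaI sites (GTAC) start at positions 33, 42.
RsaI cuts after base 2 of each site, so after positions 34, 43.
Circular molecule, 2 cuts → 2 fragments:
  35–43 → 9 bp
  44–107 then 1–34 → 64 + 34 = 98 bp
Sorted largest to smallest: 98, 9 bp.

98, 9 bp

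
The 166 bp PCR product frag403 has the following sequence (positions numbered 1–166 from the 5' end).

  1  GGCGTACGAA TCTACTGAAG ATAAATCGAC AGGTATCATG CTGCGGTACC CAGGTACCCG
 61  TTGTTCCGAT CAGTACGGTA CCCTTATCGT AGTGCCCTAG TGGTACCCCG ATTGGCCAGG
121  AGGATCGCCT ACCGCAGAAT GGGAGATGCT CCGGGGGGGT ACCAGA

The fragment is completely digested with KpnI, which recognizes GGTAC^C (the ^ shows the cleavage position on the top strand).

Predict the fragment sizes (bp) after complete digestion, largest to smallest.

56, 49, 25, 24, 8, 4 bp

KpnI sites (GGTACC) start at positions 45, 53, 77, 102, 158.
KpnI cuts after base 5 of each site (before the last base), so after positions 49, 57, 81, 106, 162.
Linear molecule, 5 cuts → 6 fragments:
  1–49 → 49 bp
  50–57 → 8 bp
  58–81 → 24 bp
  82–106 → 25 bp
  107–162 → 56 bp
  163–166 → 4 bp
Sorted largest to smallest: 56, 49, 25, 24, 8, 4 bp.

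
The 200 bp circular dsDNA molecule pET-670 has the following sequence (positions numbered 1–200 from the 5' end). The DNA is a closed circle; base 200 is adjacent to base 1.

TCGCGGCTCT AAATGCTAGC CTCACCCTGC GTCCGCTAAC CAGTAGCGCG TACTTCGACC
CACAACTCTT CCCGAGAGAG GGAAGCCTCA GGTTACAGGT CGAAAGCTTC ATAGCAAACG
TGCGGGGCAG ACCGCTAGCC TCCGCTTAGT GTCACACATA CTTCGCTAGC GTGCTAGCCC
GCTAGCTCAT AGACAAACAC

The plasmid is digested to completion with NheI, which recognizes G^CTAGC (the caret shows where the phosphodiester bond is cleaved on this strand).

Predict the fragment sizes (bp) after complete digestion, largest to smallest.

119, 34, 31, 8, 8 bp

NheI sites (GCTAGC) start at positions 15, 134, 165, 173, 181.
NheI cuts after the first base of each site, so after positions 15, 134, 165, 173, 181.
Circular molecule, 5 cuts → 5 fragments:
  16–134 → 119 bp
  135–165 → 31 bp
  166–173 → 8 bp
  174–181 → 8 bp
  182–200 then 1–15 → 19 + 15 = 34 bp
Sorted largest to smallest: 119, 34, 31, 8, 8 bp.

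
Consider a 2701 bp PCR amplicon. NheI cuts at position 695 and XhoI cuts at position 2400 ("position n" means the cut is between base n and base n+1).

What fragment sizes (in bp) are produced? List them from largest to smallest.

Combined cut positions (sorted): 695, 2400.
Linear molecule, 2 cuts → 3 fragments:
  695 − 0 = 695 bp
  2400 − 695 = 1705 bp
  2701 − 2400 = 301 bp
Sorted largest to smallest: 1705, 695, 301 bp.

1705, 695, 301 bp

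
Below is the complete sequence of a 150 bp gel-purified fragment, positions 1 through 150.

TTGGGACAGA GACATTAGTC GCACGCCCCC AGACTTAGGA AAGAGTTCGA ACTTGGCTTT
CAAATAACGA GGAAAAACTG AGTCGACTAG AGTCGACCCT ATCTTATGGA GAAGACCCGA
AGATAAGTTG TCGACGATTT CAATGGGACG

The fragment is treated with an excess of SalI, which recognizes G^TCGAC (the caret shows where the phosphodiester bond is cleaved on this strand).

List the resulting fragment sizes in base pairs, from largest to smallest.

82, 38, 20, 10 bp

SalI sites (GTCGAC) start at positions 82, 92, 130.
SalI cuts after the first base of each site, so after positions 82, 92, 130.
Linear molecule, 3 cuts → 4 fragments:
  1–82 → 82 bp
  83–92 → 10 bp
  93–130 → 38 bp
  131–150 → 20 bp
Sorted largest to smallest: 82, 38, 20, 10 bp.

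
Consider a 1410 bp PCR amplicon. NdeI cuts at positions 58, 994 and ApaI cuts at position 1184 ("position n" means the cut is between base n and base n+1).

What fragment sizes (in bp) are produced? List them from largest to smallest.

Combined cut positions (sorted): 58, 994, 1184.
Linear molecule, 3 cuts → 4 fragments:
  58 − 0 = 58 bp
  994 − 58 = 936 bp
  1184 − 994 = 190 bp
  1410 − 1184 = 226 bp
Sorted largest to smallest: 936, 226, 190, 58 bp.

936, 226, 190, 58 bp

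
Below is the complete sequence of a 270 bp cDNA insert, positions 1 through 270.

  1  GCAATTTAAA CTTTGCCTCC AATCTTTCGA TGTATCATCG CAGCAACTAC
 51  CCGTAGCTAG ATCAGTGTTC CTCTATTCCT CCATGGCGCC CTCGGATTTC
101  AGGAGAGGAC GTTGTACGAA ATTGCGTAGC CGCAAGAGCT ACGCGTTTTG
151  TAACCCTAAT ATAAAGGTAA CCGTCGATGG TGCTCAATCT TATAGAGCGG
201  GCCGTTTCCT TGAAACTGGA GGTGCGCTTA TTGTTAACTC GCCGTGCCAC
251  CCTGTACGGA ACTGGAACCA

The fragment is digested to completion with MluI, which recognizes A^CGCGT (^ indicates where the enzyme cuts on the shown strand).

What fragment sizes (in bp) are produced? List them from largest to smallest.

141, 129 bp

The MluI site (ACGCGT) starts at position 141.
MluI cuts after the first base of each site, so after position 141.
Linear molecule, 1 cut → 2 fragments:
  1–141 → 141 bp
  142–270 → 129 bp
Sorted largest to smallest: 141, 129 bp.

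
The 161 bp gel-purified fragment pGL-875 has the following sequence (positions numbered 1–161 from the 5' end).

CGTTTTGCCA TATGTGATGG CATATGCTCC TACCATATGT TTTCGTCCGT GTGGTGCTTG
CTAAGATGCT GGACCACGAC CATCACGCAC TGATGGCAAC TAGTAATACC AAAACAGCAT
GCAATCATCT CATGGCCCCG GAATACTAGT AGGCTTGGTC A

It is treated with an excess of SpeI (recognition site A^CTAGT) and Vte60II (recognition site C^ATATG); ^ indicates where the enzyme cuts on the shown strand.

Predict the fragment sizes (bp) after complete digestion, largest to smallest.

65, 46, 16, 13, 12, 9 bp

SpeI sites (ACTAGT) start at positions 99, 145.
SpeI cuts after the first base of each site, so after positions 99, 145.
Vte60II sites (CATATG) start at positions 9, 21, 34.
Vte60II cuts after the first base of each site, so after positions 9, 21, 34.
Combined cut positions: 9, 21, 34, 99, 145.
Linear molecule, 5 cuts → 6 fragments:
  1–9 → 9 bp
  10–21 → 12 bp
  22–34 → 13 bp
  35–99 → 65 bp
  100–145 → 46 bp
  146–161 → 16 bp
Sorted largest to smallest: 65, 46, 16, 13, 12, 9 bp.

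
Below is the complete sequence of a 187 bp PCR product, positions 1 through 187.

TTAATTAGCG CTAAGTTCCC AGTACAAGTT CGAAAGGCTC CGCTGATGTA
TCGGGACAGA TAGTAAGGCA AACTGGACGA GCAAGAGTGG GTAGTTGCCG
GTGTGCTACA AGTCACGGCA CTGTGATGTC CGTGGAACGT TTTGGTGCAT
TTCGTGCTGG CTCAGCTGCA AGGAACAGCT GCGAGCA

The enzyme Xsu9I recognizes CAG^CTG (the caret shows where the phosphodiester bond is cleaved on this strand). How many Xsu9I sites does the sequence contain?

2

CAGCTG occurs starting at positions 163, 176.
Xsu9I cuts at 2 sites.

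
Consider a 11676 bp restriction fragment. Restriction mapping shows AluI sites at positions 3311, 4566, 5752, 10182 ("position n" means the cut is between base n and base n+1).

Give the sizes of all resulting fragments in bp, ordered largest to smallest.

4430, 3311, 1494, 1255, 1186 bp

Linear molecule, 4 cuts → 5 fragments:
  3311 − 0 = 3311 bp
  4566 − 3311 = 1255 bp
  5752 − 4566 = 1186 bp
  10182 − 5752 = 4430 bp
  11676 − 10182 = 1494 bp
Sorted largest to smallest: 4430, 3311, 1494, 1255, 1186 bp.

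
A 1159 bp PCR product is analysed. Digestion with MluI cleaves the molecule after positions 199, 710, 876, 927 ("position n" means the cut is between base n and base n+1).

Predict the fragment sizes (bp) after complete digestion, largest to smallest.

Linear molecule, 4 cuts → 5 fragments:
  199 − 0 = 199 bp
  710 − 199 = 511 bp
  876 − 710 = 166 bp
  927 − 876 = 51 bp
  1159 − 927 = 232 bp
Sorted largest to smallest: 511, 232, 199, 166, 51 bp.

511, 232, 199, 166, 51 bp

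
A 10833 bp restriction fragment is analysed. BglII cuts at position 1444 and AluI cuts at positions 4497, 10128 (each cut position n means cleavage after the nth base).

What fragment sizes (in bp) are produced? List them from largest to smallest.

5631, 3053, 1444, 705 bp

Combined cut positions (sorted): 1444, 4497, 10128.
Linear molecule, 3 cuts → 4 fragments:
  1444 − 0 = 1444 bp
  4497 − 1444 = 3053 bp
  10128 − 4497 = 5631 bp
  10833 − 10128 = 705 bp
Sorted largest to smallest: 5631, 3053, 1444, 705 bp.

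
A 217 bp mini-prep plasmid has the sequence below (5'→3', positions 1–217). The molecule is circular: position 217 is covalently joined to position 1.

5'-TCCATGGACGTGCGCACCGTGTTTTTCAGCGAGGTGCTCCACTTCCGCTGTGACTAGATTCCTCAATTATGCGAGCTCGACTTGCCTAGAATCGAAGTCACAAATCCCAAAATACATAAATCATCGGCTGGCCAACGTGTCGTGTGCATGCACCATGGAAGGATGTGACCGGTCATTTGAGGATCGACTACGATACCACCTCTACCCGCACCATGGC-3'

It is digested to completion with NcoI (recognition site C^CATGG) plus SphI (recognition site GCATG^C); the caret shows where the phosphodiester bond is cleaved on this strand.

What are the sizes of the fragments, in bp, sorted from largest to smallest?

148, 58, 8, 3 bp

NcoI sites (CCATGG) start at positions 2, 153, 211.
NcoI cuts after the first base of each site, so after positions 2, 153, 211.
The SphI site (GCATGC) starts at position 146.
SphI cuts after base 5 of each site (before the last base), so after position 150.
Combined cut positions: 2, 150, 153, 211.
Circular molecule, 4 cuts → 4 fragments:
  3–150 → 148 bp
  151–153 → 3 bp
  154–211 → 58 bp
  212–217 then 1–2 → 6 + 2 = 8 bp
Sorted largest to smallest: 148, 58, 8, 3 bp.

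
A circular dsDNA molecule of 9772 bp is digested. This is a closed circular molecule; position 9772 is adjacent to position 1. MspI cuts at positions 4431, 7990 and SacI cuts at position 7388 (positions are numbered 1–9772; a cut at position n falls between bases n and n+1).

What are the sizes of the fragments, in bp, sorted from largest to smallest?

6213, 2957, 602 bp

Combined cut positions (sorted): 4431, 7388, 7990.
Circular molecule, 3 cuts → 3 fragments:
  7388 − 4431 = 2957 bp
  7990 − 7388 = 602 bp
  wrap: 9772 − 7990 + 4431 = 6213 bp
Sorted largest to smallest: 6213, 2957, 602 bp.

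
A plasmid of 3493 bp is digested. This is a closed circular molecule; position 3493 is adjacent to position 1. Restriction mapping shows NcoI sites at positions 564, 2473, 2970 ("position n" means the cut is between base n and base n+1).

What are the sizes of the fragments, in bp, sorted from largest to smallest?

Circular molecule, 3 cuts → 3 fragments:
  2473 − 564 = 1909 bp
  2970 − 2473 = 497 bp
  wrap: 3493 − 2970 + 564 = 1087 bp
Sorted largest to smallest: 1909, 1087, 497 bp.

1909, 1087, 497 bp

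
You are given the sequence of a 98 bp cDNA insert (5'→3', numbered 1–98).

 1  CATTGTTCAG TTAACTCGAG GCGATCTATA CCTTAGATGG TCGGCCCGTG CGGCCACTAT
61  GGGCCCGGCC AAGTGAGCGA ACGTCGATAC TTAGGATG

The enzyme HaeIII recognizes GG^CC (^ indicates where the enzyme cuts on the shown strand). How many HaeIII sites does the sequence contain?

GGCC occurs starting at positions 43, 52, 62, 67.
HaeIII cuts at 4 sites.

4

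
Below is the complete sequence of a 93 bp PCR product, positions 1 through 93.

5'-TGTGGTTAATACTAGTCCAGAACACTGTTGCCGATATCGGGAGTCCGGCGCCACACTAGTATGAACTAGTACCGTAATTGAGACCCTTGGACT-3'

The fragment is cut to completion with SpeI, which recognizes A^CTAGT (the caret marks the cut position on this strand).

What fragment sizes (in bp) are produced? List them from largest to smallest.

SpeI sites (ACTAGT) start at positions 11, 55, 65.
SpeI cuts after the first base of each site, so after positions 11, 55, 65.
Linear molecule, 3 cuts → 4 fragments:
  1–11 → 11 bp
  12–55 → 44 bp
  56–65 → 10 bp
  66–93 → 28 bp
Sorted largest to smallest: 44, 28, 11, 10 bp.

44, 28, 11, 10 bp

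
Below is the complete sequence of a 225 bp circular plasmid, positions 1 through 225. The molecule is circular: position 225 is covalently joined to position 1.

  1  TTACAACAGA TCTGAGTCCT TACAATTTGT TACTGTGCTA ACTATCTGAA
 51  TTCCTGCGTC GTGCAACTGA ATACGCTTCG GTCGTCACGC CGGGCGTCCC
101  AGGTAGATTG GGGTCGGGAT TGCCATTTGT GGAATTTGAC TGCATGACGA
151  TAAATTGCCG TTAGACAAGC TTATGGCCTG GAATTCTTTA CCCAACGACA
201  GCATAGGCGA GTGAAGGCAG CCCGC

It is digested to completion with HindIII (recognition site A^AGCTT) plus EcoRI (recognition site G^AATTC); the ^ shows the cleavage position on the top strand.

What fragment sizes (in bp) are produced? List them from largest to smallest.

119, 92, 14 bp

The HindIII site (AAGCTT) starts at position 167.
HindIII cuts after the first base of each site, so after position 167.
EcoRI sites (GAATTC) start at positions 48, 181.
EcoRI cuts after the first base of each site, so after positions 48, 181.
Combined cut positions: 48, 167, 181.
Circular molecule, 3 cuts → 3 fragments:
  49–167 → 119 bp
  168–181 → 14 bp
  182–225 then 1–48 → 44 + 48 = 92 bp
Sorted largest to smallest: 119, 92, 14 bp.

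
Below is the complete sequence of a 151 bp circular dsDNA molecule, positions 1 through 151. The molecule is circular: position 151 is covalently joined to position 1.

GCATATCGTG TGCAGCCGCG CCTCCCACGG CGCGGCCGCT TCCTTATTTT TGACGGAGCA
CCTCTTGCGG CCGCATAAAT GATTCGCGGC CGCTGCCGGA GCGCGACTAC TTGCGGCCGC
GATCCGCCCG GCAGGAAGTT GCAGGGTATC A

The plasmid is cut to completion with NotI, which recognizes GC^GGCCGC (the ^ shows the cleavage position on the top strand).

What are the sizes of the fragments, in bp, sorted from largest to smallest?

70, 35, 27, 19 bp

NotI sites (GCGGCCGC) start at positions 32, 67, 86, 113.
NotI cuts after base 2 of each site, so after positions 33, 68, 87, 114.
Circular molecule, 4 cuts → 4 fragments:
  34–68 → 35 bp
  69–87 → 19 bp
  88–114 → 27 bp
  115–151 then 1–33 → 37 + 33 = 70 bp
Sorted largest to smallest: 70, 35, 27, 19 bp.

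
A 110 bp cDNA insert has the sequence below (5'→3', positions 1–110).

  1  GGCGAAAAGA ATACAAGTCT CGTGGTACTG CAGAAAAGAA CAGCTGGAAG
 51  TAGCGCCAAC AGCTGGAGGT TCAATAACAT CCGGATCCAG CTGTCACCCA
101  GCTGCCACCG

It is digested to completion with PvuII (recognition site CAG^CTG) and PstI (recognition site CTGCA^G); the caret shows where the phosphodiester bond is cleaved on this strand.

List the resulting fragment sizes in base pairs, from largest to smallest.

32, 28, 19, 11, 11, 9 bp

PvuII sites (CAGCTG) start at positions 41, 60, 88, 99.
PvuII cuts after base 3 of each site, so after positions 43, 62, 90, 101.
The PstI site (CTGCAG) starts at position 28.
PstI cuts after base 5 of each site (before the last base), so after position 32.
Combined cut positions: 32, 43, 62, 90, 101.
Linear molecule, 5 cuts → 6 fragments:
  1–32 → 32 bp
  33–43 → 11 bp
  44–62 → 19 bp
  63–90 → 28 bp
  91–101 → 11 bp
  102–110 → 9 bp
Sorted largest to smallest: 32, 28, 19, 11, 11, 9 bp.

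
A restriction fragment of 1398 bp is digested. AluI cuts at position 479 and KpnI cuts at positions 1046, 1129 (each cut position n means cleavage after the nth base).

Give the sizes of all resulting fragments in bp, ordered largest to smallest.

567, 479, 269, 83 bp

Combined cut positions (sorted): 479, 1046, 1129.
Linear molecule, 3 cuts → 4 fragments:
  479 − 0 = 479 bp
  1046 − 479 = 567 bp
  1129 − 1046 = 83 bp
  1398 − 1129 = 269 bp
Sorted largest to smallest: 567, 479, 269, 83 bp.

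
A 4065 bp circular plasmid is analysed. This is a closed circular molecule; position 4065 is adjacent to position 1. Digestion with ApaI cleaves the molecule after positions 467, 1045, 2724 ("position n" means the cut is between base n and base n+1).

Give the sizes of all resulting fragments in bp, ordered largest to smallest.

1808, 1679, 578 bp

Circular molecule, 3 cuts → 3 fragments:
  1045 − 467 = 578 bp
  2724 − 1045 = 1679 bp
  wrap: 4065 − 2724 + 467 = 1808 bp
Sorted largest to smallest: 1808, 1679, 578 bp.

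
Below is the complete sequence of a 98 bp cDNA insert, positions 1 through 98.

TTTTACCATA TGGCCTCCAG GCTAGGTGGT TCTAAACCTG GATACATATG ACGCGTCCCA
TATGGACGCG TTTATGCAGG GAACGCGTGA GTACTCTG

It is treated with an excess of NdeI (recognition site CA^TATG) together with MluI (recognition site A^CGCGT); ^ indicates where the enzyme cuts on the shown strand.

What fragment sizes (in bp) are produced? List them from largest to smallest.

38, 17, 15, 9, 8, 6, 5 bp

NdeI sites (CATATG) start at positions 7, 45, 59.
NdeI cuts after base 2 of each site, so after positions 8, 46, 60.
MluI sites (ACGCGT) start at positions 51, 66, 83.
MluI cuts after the first base of each site, so after positions 51, 66, 83.
Combined cut positions: 8, 46, 51, 60, 66, 83.
Linear molecule, 6 cuts → 7 fragments:
  1–8 → 8 bp
  9–46 → 38 bp
  47–51 → 5 bp
  52–60 → 9 bp
  61–66 → 6 bp
  67–83 → 17 bp
  84–98 → 15 bp
Sorted largest to smallest: 38, 17, 15, 9, 8, 6, 5 bp.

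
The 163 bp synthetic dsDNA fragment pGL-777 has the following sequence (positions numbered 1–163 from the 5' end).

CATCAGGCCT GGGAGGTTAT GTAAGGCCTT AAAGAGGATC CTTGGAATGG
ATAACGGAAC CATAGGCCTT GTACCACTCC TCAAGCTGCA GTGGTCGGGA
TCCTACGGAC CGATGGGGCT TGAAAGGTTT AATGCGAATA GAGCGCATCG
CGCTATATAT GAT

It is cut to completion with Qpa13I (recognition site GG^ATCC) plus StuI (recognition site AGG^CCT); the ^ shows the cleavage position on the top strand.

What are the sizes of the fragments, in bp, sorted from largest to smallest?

64, 33, 29, 19, 11, 7 bp

Qpa13I sites (GGATCC) start at positions 36, 98.
Qpa13I cuts after base 2 of each site, so after positions 37, 99.
StuI sites (AGGCCT) start at positions 5, 24, 64.
StuI cuts after base 3 of each site, so after positions 7, 26, 66.
Combined cut positions: 7, 26, 37, 66, 99.
Linear molecule, 5 cuts → 6 fragments:
  1–7 → 7 bp
  8–26 → 19 bp
  27–37 → 11 bp
  38–66 → 29 bp
  67–99 → 33 bp
  100–163 → 64 bp
Sorted largest to smallest: 64, 33, 29, 19, 11, 7 bp.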